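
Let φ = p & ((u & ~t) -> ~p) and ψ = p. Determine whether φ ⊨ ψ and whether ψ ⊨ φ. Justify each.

Only the forward implication holds.

(→) Assume the antecedent. If t is true, the antecedent forces (t = T, u = F, p = T) or (t = T, u = T, p = T), and p holds there. If t is false, the antecedent forces (t = F, u = F, p = T), and p holds there. Either way p holds.

(←) This fails. Under t = F, u = T, p = T, the left side is false but the right side is true.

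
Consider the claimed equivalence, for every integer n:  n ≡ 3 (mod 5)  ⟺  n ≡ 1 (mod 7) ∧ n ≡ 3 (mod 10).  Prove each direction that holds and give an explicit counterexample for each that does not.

(⇒) This fails: n = 33 gives 33 ≡ 3 (mod 5) but 33 ≡ 5 (mod 7), so the conjunction on the right does not hold.

(⇐) Conversely, if n ≡ 1 (mod 7) and n ≡ 3 (mod 10), then by the Chinese remainder theorem n ≡ 43 (mod 70). Since 43 ≡ 3 (mod 5) and 5 ∣ 70, we get n ≡ 3 (mod 5).

Only the converse holds.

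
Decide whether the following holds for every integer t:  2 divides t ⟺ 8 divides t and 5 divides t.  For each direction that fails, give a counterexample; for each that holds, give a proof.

Not equivalent: only (⇐) holds.

(⟹) This fails: take t = 2. Certainly 2 ∣ 2, but 8 ∤ 2.

(⟸) Suppose 8 ∣ t and 5 ∣ t. Any common multiple of 8 and 5 is a multiple of their lcm; here gcd(8, 5) = 1, so lcm(8, 5) = 8·5 = 40, so 40 ∣ t. Since 2 ∣ 40, it follows that 2 ∣ t.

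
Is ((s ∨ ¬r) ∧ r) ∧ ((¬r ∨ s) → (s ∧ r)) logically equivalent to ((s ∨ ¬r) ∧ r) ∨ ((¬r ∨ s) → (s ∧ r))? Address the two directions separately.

(⟹) Assume the antecedent. If s is true, the antecedent forces (s = T, r = T), and the consequent holds there. If s is false, the antecedent cannot hold. Either way the consequent holds.

(⟸) This fails. Under s = F, r = T, the left side is false but the right side is true.

(⇒) holds; (⇐) fails.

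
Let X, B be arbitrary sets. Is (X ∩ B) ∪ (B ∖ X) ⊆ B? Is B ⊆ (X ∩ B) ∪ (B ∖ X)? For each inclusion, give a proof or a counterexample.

(⊆) Let x ∈ (X ∩ B) ∪ (B ∖ X). Then either x ∈ B and x ∉ X; or x ∈ X ∩ B. In each case x ∈ B, so (X ∩ B) ∪ (B ∖ X) ⊆ B.

(⊇) Let x ∈ B. Then either x ∈ B and x ∉ X; or x ∈ X ∩ B. In each case x ∈ (X ∩ B) ∪ (B ∖ X), so B ⊆ (X ∩ B) ∪ (B ∖ X).

The two sets are equal.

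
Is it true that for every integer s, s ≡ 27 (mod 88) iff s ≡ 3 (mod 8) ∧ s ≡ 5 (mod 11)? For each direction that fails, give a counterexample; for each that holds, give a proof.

Both directions hold.

Converse. If s ≡ 3 (mod 8) and s ≡ 5 (mod 11), then by the Chinese remainder theorem s ≡ 27 (mod 88). This is exactly s ≡ 27 (mod 88).

Forward direction. Suppose s ≡ 27 (mod 88); write s = 88j + 27. Since 8 ∣ 88, reducing mod 8 gives s ≡ 27 ≡ 3 (mod 8); since 11 ∣ 88, reducing mod 11 gives s ≡ 27 ≡ 5 (mod 11).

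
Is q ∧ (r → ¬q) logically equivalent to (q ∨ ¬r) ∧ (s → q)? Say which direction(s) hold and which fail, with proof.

(⟸) This fails. Under q = F, r = F, s = F, the left side is false but the right side is true.

(⟹) Assume the antecedent. If q is true, (q ∨ ¬r) ∧ (s → q) reduces to true regardless of the other variables. If q is false, the antecedent cannot hold. Either way (q ∨ ¬r) ∧ (s → q) holds.

Only the forward implication holds.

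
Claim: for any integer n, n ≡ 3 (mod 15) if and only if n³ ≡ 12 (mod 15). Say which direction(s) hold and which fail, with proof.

Both directions hold.

(⇒) Suppose n ≡ 3 (mod 15). Write n = 15j + 3. Then (15j + 3)³ = 3375j³ + 2025j² + 405j + 27 = 15(225j³ + 135j² + 27j + 1) + 12, so n³ ≡ 12 (mod 15).

(⇐) Conversely, suppose n³ ≡ 12 (mod 15). The only residue r in {0, …, 14} with r³ ≡ 12 (mod 15) is r = 3, so n ≡ 3 (mod 15).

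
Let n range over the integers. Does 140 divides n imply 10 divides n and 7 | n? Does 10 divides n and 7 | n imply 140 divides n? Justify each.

The forward direction holds; the converse fails.

(⟹) If 140 ∣ n, write n = 140q. Since 140 = 14·10, n = 10·(14q), so 10 ∣ n; and since 140 = 20·7, n = 7·(20q), so 7 ∣ n.

(⟸) This fails: take n = 70. Both 10 ∣ 70 and 7 ∣ 70, yet 70 is not a multiple of 140 (since 70 = 0·140 + 70), so 140 ∤ 70.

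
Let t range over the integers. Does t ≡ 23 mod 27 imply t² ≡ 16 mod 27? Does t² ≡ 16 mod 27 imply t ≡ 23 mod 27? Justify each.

The forward direction holds; the converse fails.

(⟹) Suppose t ≡ 23 mod 27. Write t = 27j + 23. Then (27j + 23)² = 729j² + 1242j + 529 = 27(27j² + 46j + 19) + 16, so t² ≡ 16 (mod 27).

(⟸) This fails: take t = 4. Then 4² = 16 ≡ 16 (mod 27), yet 4 ≡ 4 (mod 27), not 23.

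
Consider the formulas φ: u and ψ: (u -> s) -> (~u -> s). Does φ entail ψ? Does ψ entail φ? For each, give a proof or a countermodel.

(⇒) Assume the antecedent. If s is true, (u -> s) -> (~u -> s) reduces to true regardless of the other variables. If s is false, the antecedent forces (s = F, u = T), and (u -> s) -> (~u -> s) holds there. Either way (u -> s) -> (~u -> s) holds.

(⇐) This fails. Under s = T, u = F, the left side is false but the right side is true.

Only the forward direction holds.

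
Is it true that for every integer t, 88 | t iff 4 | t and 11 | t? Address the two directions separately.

The forward direction holds; the converse fails.

(→) If 88 ∣ t, write t = 88q. Since 88 = 22·4, t = 4·(22q), so 4 ∣ t; and since 88 = 8·11, t = 11·(8q), so 11 ∣ t.

(←) This fails: take t = 44. Both 4 ∣ 44 and 11 ∣ 44, yet 44 is not a multiple of 88 (since 44 = 0·88 + 44), so 88 ∤ 44.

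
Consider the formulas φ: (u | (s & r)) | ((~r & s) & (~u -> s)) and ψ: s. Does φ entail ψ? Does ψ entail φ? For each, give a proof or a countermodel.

[⇒] This fails. Under r = F, u = T, s = F, the left side is true but the right side is false.

[⇐] Assume the antecedent. If r is true, the antecedent forces (r = T, u = F, s = T) or (r = T, u = T, s = T), and the consequent holds there. If r is false, the antecedent forces (r = F, u = F, s = T) or (r = F, u = T, s = T), and the consequent holds there. Either way the consequent holds.

Only the reverse direction holds.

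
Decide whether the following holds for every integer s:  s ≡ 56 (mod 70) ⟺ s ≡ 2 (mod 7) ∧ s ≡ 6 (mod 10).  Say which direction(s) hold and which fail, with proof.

(→) This fails: s = 56 gives 56 ≡ 56 (mod 70) but 56 ≡ 0 (mod 7), so the conjunction on the right does not hold.

(←) This fails: s = 16 satisfies both congruences on the right (16 ≡ 2 mod 7 and 16 ≡ 6 mod 10) yet 16 ≡ 16 (mod 70), not 56.

(⇒) fails and (⇐) fails.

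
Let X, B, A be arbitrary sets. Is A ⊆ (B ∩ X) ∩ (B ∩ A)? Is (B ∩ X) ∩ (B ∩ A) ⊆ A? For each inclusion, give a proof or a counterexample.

Forward inclusion. This inclusion fails. Take X = ∅, B = ∅, A = {1}; then 1 ∈ A but 1 ∉ (B ∩ X) ∩ (B ∩ A).

Reverse inclusion. Let x ∈ (B ∩ X) ∩ (B ∩ A). Then x ∈ X ∩ B ∩ A, from which x ∈ A.

Only the reverse inclusion holds.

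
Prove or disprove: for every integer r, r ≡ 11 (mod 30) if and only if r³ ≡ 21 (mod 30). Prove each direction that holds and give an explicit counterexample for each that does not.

(⟹) This fails: take r = 11. Then 11 ≡ 11 (mod 30), but 11³ = 1331 ≡ 11 (mod 30), not 21.

(⟸) This fails: take r = 21. Then 21³ = 9261 ≡ 21 (mod 30), yet 21 ≡ 21 (mod 30), not 11.

Neither implication holds.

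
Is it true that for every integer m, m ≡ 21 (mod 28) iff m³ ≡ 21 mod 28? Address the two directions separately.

Forward direction. Suppose m ≡ 21 (mod 28). Write m = 28j + 21. Then (28j + 21)³ = 21952j³ + 49392j² + 37044j + 9261 = 28(784j³ + 1764j² + 1323j + 330) + 21, so m³ ≡ 21 (mod 28).

Converse. Suppose m³ ≡ 21 (mod 28). The only residue r in {0, …, 27} with r³ ≡ 21 (mod 28) is r = 21, so m ≡ 21 (mod 28).

Both directions hold.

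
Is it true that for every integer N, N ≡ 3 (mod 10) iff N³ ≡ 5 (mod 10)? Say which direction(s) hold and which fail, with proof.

Forward direction. This fails: take N = 3. Then 3 ≡ 3 (mod 10), but 3³ = 27 ≡ 7 (mod 10), not 5.

Converse. This fails: take N = 5. Then 5³ = 125 ≡ 5 (mod 10), yet 5 ≡ 5 (mod 10), not 3.

Neither implication holds.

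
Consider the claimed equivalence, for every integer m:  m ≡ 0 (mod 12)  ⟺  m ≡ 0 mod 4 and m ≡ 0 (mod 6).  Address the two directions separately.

Both implications hold.

Forward direction. Suppose m ≡ 0 (mod 12); write m = 12j + 0. Since 4 ∣ 12, reducing mod 4 gives m ≡ 0 (mod 4); since 6 ∣ 12, reducing mod 6 gives m ≡ 0 (mod 6).

Converse. If m ≡ 0 (mod 4) and m ≡ 0 (mod 6), then by the Chinese remainder theorem m ≡ 0 (mod 12). This is exactly m ≡ 0 (mod 12).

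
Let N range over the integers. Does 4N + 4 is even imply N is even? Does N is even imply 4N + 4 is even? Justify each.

(→) This fails: take N = 1. Then 4N + 4 = 8, which is even, yet N = 1 is odd, not even.

(←) Suppose N is even. Since 4 is even, 4N is even for every N, so 4N + 4 has the same parity as 4, which is even. Hence 4N + 4 is even.

The forward direction fails; the converse holds.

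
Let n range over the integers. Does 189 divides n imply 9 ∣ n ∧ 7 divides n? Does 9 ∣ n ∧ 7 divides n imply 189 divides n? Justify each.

[⇐] This fails: take n = 63. Both 9 ∣ 63 and 7 ∣ 63, yet 63 is not a multiple of 189 (since 63 = 0·189 + 63), so 189 ∤ 63.

[⇒] If 189 ∣ n, write n = 189q. Since 189 = 21·9, n = 9·(21q), so 9 ∣ n; and since 189 = 27·7, n = 7·(27q), so 7 ∣ n.

Not equivalent: only (⇒) holds.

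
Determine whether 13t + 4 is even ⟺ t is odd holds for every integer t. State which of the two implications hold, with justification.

[⇒] This fails: t = 2 gives 13t + 4 = 30, which is even, but 2 is even, not odd.

[⇐] This also fails: t = 1 is odd, but 13t + 4 = 17 is odd, not even.

(⇒) fails and (⇐) fails.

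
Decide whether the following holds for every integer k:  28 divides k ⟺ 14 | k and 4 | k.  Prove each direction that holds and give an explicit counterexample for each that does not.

[⇐] Suppose 14 ∣ k and 4 ∣ k. Any common multiple of 14 and 4 is a multiple of their lcm; here lcm(14, 4) = 14·4/gcd(14, 4) = 56/2 = 28, so 28 ∣ k.

[⇒] If 28 ∣ k, write k = 28q. Since 28 = 2·14, k = 14·(2q), so 14 ∣ k; and since 28 = 7·4, k = 4·(7q), so 4 ∣ k.

Equivalent; both directions hold.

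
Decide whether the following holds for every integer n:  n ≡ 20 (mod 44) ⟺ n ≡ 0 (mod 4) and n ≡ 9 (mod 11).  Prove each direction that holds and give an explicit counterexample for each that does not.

Forward direction. Suppose n ≡ 20 (mod 44); write n = 44j + 20. Since 4 ∣ 44, reducing mod 4 gives n ≡ 20 ≡ 0 (mod 4); since 11 ∣ 44, reducing mod 11 gives n ≡ 20 ≡ 9 (mod 11).

Converse. If n ≡ 0 (mod 4) and n ≡ 9 (mod 11), then by the Chinese remainder theorem n ≡ 20 (mod 44). This is exactly n ≡ 20 (mod 44).

Both directions hold.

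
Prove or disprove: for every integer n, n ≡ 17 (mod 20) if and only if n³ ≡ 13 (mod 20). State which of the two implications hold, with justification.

The biconditional holds.

Forward direction. Suppose n ≡ 17 (mod 20). Write n = 20j + 17. Then (20j + 17)³ = 8000j³ + 20400j² + 17340j + 4913 = 20(400j³ + 1020j² + 867j + 245) + 13, so n³ ≡ 13 (mod 20).

Converse. Suppose n³ ≡ 13 (mod 20). The only residue r in {0, …, 19} with r³ ≡ 13 (mod 20) is r = 17, so n ≡ 17 (mod 20).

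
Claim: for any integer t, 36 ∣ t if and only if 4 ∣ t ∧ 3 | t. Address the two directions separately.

(⇒) holds; (⇐) fails.

(⟸) This fails: take t = 12. Both 4 ∣ 12 and 3 ∣ 12, yet 12 is not a multiple of 36 (since 12 = 0·36 + 12), so 36 ∤ 12.

(⟹) If 36 ∣ t, write t = 36q. Since 36 = 9·4, t = 4·(9q), so 4 ∣ t; and since 36 = 12·3, t = 3·(12q), so 3 ∣ t.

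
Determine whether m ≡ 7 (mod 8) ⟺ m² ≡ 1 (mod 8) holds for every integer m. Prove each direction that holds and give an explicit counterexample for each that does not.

(⇒) holds; (⇐) fails.

Forward direction. Suppose m ≡ 7 (mod 8). Write m = 8j + 7. Then (8j + 7)² = 64j² + 112j + 49 = 8(8j² + 14j + 6) + 1, so m² ≡ 1 (mod 8).

Converse. This fails: take m = 1. Then 1² = 1 ≡ 1 (mod 8), yet 1 ≡ 1 (mod 8), not 7.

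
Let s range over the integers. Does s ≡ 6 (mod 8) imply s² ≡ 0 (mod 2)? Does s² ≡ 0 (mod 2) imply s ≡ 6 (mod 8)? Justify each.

(→) Suppose s ≡ 6 (mod 8). Then s² ≡ 6² = 36 (mod 8), and since 2 ∣ 8, also s² ≡ 0 (mod 2).

(←) This fails: take s = 0. Then 0² = 0 ≡ 0 (mod 2), yet 0 ≡ 0 (mod 8), not 6.

Only the forward direction holds.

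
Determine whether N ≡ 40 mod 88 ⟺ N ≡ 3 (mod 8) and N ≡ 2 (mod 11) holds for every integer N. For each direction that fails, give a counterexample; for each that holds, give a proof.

(⇒) fails and (⇐) fails.

[⇒] This fails: N = 40 gives 40 ≡ 40 (mod 88) but 40 ≡ 0 (mod 8), so the conjunction on the right does not hold.

[⇐] This fails: N = 35 satisfies both congruences on the right (35 ≡ 3 mod 8 and 35 ≡ 2 mod 11) yet 35 ≡ 35 (mod 88), not 40.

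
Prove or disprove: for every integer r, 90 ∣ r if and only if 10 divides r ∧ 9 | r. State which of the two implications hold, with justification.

(⇒) If 90 ∣ r, write r = 90q. Since 90 = 9·10, r = 10·(9q), so 10 ∣ r; and since 90 = 10·9, r = 9·(10q), so 9 ∣ r.

(⇐) Suppose 10 ∣ r and 9 ∣ r. Any common multiple of 10 and 9 is a multiple of their lcm; here gcd(10, 9) = 1, so lcm(10, 9) = 10·9 = 90, so 90 ∣ r.

Equivalent; both directions hold.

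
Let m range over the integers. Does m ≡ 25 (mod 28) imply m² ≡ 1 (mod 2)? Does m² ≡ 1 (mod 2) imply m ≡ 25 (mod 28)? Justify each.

(⟹) Suppose m ≡ 25 (mod 28). Then m² ≡ 25² = 625 (mod 28), and since 2 ∣ 28, also m² ≡ 1 (mod 2).

(⟸) This fails: take m = 1. Then 1² = 1 ≡ 1 (mod 2), yet 1 ≡ 1 (mod 28), not 25.

(⇒) holds; (⇐) fails.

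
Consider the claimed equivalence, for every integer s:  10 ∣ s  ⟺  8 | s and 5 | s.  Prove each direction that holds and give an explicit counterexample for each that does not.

(⇒) fails; (⇐) holds.

Forward direction. This fails: take s = 10. Certainly 10 ∣ 10, but 8 ∤ 10.

Converse. Suppose 8 ∣ s and 5 ∣ s. Any common multiple of 8 and 5 is a multiple of their lcm; here gcd(8, 5) = 1, so lcm(8, 5) = 8·5 = 40, so 40 ∣ s. Since 10 ∣ 40, it follows that 10 ∣ s.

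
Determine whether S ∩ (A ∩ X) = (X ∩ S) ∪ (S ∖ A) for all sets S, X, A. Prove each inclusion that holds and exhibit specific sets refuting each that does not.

The sets are not equal: only the forward inclusion holds.

Reverse inclusion. This inclusion fails. Take S = {1}, X = ∅, A = ∅; then 1 ∈ (X ∩ S) ∪ (S ∖ A) but 1 ∉ S ∩ (A ∩ X).

Forward inclusion. Let x ∈ S ∩ (A ∩ X). Then x ∈ S ∩ X ∩ A, from which x ∈ (X ∩ S) ∪ (S ∖ A).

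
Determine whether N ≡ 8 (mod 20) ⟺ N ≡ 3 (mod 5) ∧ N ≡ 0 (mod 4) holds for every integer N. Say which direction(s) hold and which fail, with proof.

The biconditional holds.

Converse. If N ≡ 3 (mod 5) and N ≡ 0 (mod 4), then by the Chinese remainder theorem N ≡ 8 (mod 20). This is exactly N ≡ 8 (mod 20).

Forward direction. Suppose N ≡ 8 (mod 20); write N = 20j + 8. Since 5 ∣ 20, reducing mod 5 gives N ≡ 8 ≡ 3 (mod 5); since 4 ∣ 20, reducing mod 4 gives N ≡ 8 ≡ 0 (mod 4).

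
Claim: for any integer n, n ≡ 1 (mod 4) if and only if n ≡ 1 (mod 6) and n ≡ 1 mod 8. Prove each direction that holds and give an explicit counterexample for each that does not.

Not equivalent: only (⇐) holds.

(⇒) This fails: n = 5 gives 5 ≡ 1 (mod 4) but 5 ≡ 5 (mod 6), so the conjunction on the right does not hold.

(⇐) Conversely, if n ≡ 1 (mod 6) and n ≡ 1 (mod 8), then by the Chinese remainder theorem n ≡ 1 (mod 24). Since 1 ≡ 1 (mod 4) and 4 ∣ 24, we get n ≡ 1 (mod 4).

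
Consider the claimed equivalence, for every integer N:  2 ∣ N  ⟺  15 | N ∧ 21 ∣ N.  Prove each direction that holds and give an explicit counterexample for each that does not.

Forward direction. This fails: take N = 2. Certainly 2 ∣ 2, but 15 ∤ 2.

Converse. This fails: take N = 105. Both 15 ∣ 105 and 21 ∣ 105, yet 105 is not a multiple of 2 (since 105 = 52·2 + 1), so 2 ∤ 105.

Both directions fail.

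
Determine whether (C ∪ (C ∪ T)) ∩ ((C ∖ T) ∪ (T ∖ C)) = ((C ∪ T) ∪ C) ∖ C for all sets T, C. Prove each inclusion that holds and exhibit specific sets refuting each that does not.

Forward inclusion. This inclusion fails. Take T = ∅, C = {1}; then 1 ∈ (C ∪ (C ∪ T)) ∩ ((C ∖ T) ∪ (T ∖ C)) but 1 ∉ ((C ∪ T) ∪ C) ∖ C.

Reverse inclusion. Let x ∈ ((C ∪ T) ∪ C) ∖ C. Then x ∈ T and x ∉ C, from which x ∈ (C ∪ (C ∪ T)) ∩ ((C ∖ T) ∪ (T ∖ C)).

(⊆) fails; (⊇) holds.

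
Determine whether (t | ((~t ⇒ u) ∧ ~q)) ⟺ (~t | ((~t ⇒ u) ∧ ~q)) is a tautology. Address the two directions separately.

Both directions fail.

(⇒) This fails. Under t = T, u = F, q = T, the left side is true but the right side is false.

(⇐) This fails. Under t = F, u = F, q = F, the left side is false but the right side is true.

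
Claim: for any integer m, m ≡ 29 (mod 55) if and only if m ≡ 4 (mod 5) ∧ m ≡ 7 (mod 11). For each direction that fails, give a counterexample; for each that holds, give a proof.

(⟸) If m ≡ 4 (mod 5) and m ≡ 7 (mod 11), then by the Chinese remainder theorem m ≡ 29 (mod 55). This is exactly m ≡ 29 (mod 55).

(⟹) Suppose m ≡ 29 (mod 55); write m = 55j + 29. Since 5 ∣ 55, reducing mod 5 gives m ≡ 29 ≡ 4 (mod 5); since 11 ∣ 55, reducing mod 11 gives m ≡ 29 ≡ 7 (mod 11).

The biconditional holds.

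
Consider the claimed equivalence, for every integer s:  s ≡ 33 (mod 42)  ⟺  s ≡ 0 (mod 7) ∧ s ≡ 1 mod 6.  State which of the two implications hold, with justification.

Both directions fail.

[⇒] This fails: s = 33 gives 33 ≡ 33 (mod 42) but 33 ≡ 5 (mod 7), so the conjunction on the right does not hold.

[⇐] This fails: s = 7 satisfies both congruences on the right (7 ≡ 0 mod 7 and 7 ≡ 1 mod 6) yet 7 ≡ 7 (mod 42), not 33.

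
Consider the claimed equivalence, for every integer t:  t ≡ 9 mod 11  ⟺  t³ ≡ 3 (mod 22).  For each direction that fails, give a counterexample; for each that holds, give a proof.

The forward direction fails; the converse holds.

(⇐) The residues r modulo 22 with r³ ≡ 3 (mod 22) are exactly {9}, and each is ≡ 9 (mod 11).

(⇒) This fails: take t = 20. Then 20 ≡ 9 (mod 11), but 20³ = 8000 ≡ 14 (mod 22), not 3.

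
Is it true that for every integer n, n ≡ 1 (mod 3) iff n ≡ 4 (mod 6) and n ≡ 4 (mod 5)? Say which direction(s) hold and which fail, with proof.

The forward direction fails; the converse holds.

(⟹) This fails: n = 1 gives 1 ≡ 1 (mod 3) but 1 ≡ 1 (mod 6), so the conjunction on the right does not hold.

(⟸) Conversely, if n ≡ 4 (mod 6) and n ≡ 4 (mod 5), then by the Chinese remainder theorem n ≡ 4 (mod 30). Since 4 ≡ 1 (mod 3) and 3 ∣ 30, we get n ≡ 1 (mod 3).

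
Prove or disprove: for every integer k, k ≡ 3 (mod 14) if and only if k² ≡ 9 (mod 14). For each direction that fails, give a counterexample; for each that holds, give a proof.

[⇒] Suppose k ≡ 3 (mod 14). Write k = 14j + 3. Then (14j + 3)² = 196j² + 84j + 9 = 14(14j² + 6j) + 9, so k² ≡ 9 (mod 14).

[⇐] This fails: take k = 11. Then 11² = 121 ≡ 9 (mod 14), yet 11 ≡ 11 (mod 14), not 3.

The forward direction holds; the converse fails.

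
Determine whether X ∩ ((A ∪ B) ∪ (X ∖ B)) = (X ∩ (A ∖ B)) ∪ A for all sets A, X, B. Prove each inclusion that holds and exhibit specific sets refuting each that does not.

(⊆) This inclusion fails. Take A = ∅, X = {1}, B = ∅; then 1 ∈ X ∩ ((A ∪ B) ∪ (X ∖ B)) but 1 ∉ (X ∩ (A ∖ B)) ∪ A.

(⊇) This inclusion fails. Take A = {1}, X = ∅, B = ∅; then 1 ∈ (X ∩ (A ∖ B)) ∪ A but 1 ∉ X ∩ ((A ∪ B) ∪ (X ∖ B)).

(⊆) fails and (⊇) fails.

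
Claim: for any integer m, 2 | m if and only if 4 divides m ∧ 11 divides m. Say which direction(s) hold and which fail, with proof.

(→) This fails: take m = 2. Certainly 2 ∣ 2, but 4 ∤ 2.

(←) Suppose 4 ∣ m and 11 ∣ m. Any common multiple of 4 and 11 is a multiple of their lcm; here gcd(4, 11) = 1, so lcm(4, 11) = 4·11 = 44, so 44 ∣ m. Since 2 ∣ 44, it follows that 2 ∣ m.

Not equivalent: only (⇐) holds.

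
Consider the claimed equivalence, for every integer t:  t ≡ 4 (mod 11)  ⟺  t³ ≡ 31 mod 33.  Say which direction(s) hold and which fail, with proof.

(→) This fails: take t = 15. Then 15 ≡ 4 (mod 11), but 15³ = 3375 ≡ 9 (mod 33), not 31.

(←) Conversely, the residues r modulo 33 with r³ ≡ 31 (mod 33) are exactly {4}, and each is ≡ 4 (mod 11).

(⇒) fails; (⇐) holds.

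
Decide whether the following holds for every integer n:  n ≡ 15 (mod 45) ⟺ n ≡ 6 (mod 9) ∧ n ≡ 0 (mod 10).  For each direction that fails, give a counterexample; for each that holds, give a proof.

Only the reverse direction holds.

(⟹) This fails: n = 15 gives 15 ≡ 15 (mod 45) but 15 ≡ 5 (mod 10), so the conjunction on the right does not hold.

(⟸) Conversely, if n ≡ 6 (mod 9) and n ≡ 0 (mod 10), then by the Chinese remainder theorem n ≡ 60 (mod 90). Since 60 ≡ 15 (mod 45) and 45 ∣ 90, we get n ≡ 15 (mod 45).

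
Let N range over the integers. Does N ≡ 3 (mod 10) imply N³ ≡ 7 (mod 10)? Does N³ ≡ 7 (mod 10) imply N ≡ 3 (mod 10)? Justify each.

[⇒] Suppose N ≡ 3 (mod 10). Write N = 10j + 3. Then (10j + 3)³ = 1000j³ + 900j² + 270j + 27 = 10(100j³ + 90j² + 27j + 2) + 7, so N³ ≡ 7 (mod 10).

[⇐] For the converse, argue contrapositively. If N ≢ 3 (mod 10), then N is congruent to one of 0, 1, 2, 4, 5, 6, 7, 8, 9 modulo 10, and these give N³ ≡ 0, 1, 8, 4, 5, 6, 3, 2, 9 respectively — never 7.

The biconditional holds.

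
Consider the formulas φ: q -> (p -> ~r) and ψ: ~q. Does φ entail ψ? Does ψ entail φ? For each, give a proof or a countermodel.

The forward direction fails; the converse holds.

[⇒] This fails. Under r = F, p = F, q = T, the left side is true but the right side is false.

[⇐] Assume the antecedent. If r is true, the antecedent forces (r = T, p = F, q = F) or (r = T, p = T, q = F), and q -> (p -> ~r) holds there. If r is false, q -> (p -> ~r) reduces to true regardless of the other variables. Either way q -> (p -> ~r) holds.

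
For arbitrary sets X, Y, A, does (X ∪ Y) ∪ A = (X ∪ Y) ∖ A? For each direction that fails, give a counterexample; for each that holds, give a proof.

(⊆) fails; (⊇) holds.

Forward inclusion. This inclusion fails. Take X = ∅, Y = ∅, A = {1}; then 1 ∈ (X ∪ Y) ∪ A but 1 ∉ (X ∪ Y) ∖ A.

Reverse inclusion. Let x ∈ (X ∪ Y) ∖ A. Then either x ∈ X and x ∉ Y, A; or x ∈ Y and x ∉ X, A; or x ∈ X ∩ Y and x ∉ A. In each case x ∈ (X ∪ Y) ∪ A, so (X ∪ Y) ∖ A ⊆ (X ∪ Y) ∪ A.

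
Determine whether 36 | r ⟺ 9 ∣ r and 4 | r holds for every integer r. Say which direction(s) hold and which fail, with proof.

Both directions hold; the statement is true.

(⇒) If 36 ∣ r, write r = 36q. Since 36 = 4·9, r = 9·(4q), so 9 ∣ r; and since 36 = 9·4, r = 4·(9q), so 4 ∣ r.

(⇐) Suppose 9 ∣ r and 4 ∣ r. Any common multiple of 9 and 4 is a multiple of their lcm; here gcd(9, 4) = 1, so lcm(9, 4) = 9·4 = 36, so 36 ∣ r.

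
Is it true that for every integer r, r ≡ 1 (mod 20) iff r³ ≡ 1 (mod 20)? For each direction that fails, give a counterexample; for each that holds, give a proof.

[⇒] Suppose r ≡ 1 (mod 20). Write r = 20j + 1. Then (20j + 1)³ = 8000j³ + 1200j² + 60j + 1 = 20(400j³ + 60j² + 3j) + 1, so r³ ≡ 1 (mod 20).

[⇐] Conversely, suppose r³ ≡ 1 (mod 20). The only residue r in {0, …, 19} with r³ ≡ 1 (mod 20) is r = 1, so r ≡ 1 (mod 20).

The biconditional holds.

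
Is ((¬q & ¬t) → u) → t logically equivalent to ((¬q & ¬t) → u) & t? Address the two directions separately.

(⇒) This fails. Under t = F, q = F, u = F, the left side is true but the right side is false.

(⇐) Assume the antecedent. If t is true, ((¬q & ¬t) → u) → t reduces to true regardless of the other variables. If t is false, the antecedent cannot hold. Either way ((¬q & ¬t) → u) → t holds.

Not equivalent: only (⇐) holds.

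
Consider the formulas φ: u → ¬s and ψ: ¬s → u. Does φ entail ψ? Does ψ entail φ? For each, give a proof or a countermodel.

(⇒) fails and (⇐) fails.

(⇒) This fails. Under u = F, s = F, the left side is true but the right side is false.

(⇐) This fails. Under u = T, s = T, the left side is false but the right side is true.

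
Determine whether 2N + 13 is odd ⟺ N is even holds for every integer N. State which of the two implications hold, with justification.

(⇒) This fails: take N = 7. Then 2N + 13 = 27, which is odd, yet N = 7 is odd, not even.

(⇐) Suppose N is even. Since 2 is even, 2N is even for every N, so 2N + 13 has the same parity as 13, which is odd. Hence 2N + 13 is odd.

The forward direction fails; the converse holds.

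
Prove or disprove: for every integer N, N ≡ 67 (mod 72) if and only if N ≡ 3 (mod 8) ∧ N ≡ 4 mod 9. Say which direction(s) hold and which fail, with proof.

The biconditional holds.

[⇐] If N ≡ 3 (mod 8) and N ≡ 4 (mod 9), then by the Chinese remainder theorem N ≡ 67 (mod 72). This is exactly N ≡ 67 (mod 72).

[⇒] Suppose N ≡ 67 (mod 72); write N = 72j + 67. Since 8 ∣ 72, reducing mod 8 gives N ≡ 67 ≡ 3 (mod 8); since 9 ∣ 72, reducing mod 9 gives N ≡ 67 ≡ 4 (mod 9).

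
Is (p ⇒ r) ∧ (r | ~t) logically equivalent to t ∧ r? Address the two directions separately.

Only the reverse direction holds.

[⇐] Assume the antecedent. If p is true, the antecedent forces (p = T, r = T, t = T), and (p ⇒ r) ∧ (r | ~t) holds there. If p is false, the antecedent forces (p = F, r = T, t = T), and (p ⇒ r) ∧ (r | ~t) holds there. Either way (p ⇒ r) ∧ (r | ~t) holds.

[⇒] This fails. Under p = F, r = F, t = F, the left side is true but the right side is false.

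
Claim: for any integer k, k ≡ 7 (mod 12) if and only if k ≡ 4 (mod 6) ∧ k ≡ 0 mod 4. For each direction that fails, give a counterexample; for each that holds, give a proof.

(⇒) fails and (⇐) fails.

(⇒) This fails: k = 7 gives 7 ≡ 7 (mod 12) but 7 ≡ 1 (mod 6), so the conjunction on the right does not hold.

(⇐) This fails: k = 4 satisfies both congruences on the right (4 ≡ 4 mod 6 and 4 ≡ 0 mod 4) yet 4 ≡ 4 (mod 12), not 7.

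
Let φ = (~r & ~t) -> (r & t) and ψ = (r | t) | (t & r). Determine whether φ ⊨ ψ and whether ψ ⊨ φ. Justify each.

The biconditional holds.

(⇒) Assume the antecedent. If t is true, (r | t) | (t & r) reduces to true regardless of the other variables. If t is false, the antecedent forces (t = F, r = T), and (r | t) | (t & r) holds there. Either way (r | t) | (t & r) holds.

(⇐) Assume the antecedent. If t is true, (~r & ~t) -> (r & t) reduces to true regardless of the other variables. If t is false, the antecedent forces (t = F, r = T), and (~r & ~t) -> (r & t) holds there. Either way (~r & ~t) -> (r & t) holds.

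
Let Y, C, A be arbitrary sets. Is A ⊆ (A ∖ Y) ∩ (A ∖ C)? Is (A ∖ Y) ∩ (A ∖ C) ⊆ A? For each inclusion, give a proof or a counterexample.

The sets are not equal: only the reverse inclusion holds.

(⟹) This inclusion fails. Take Y = {1}, C = ∅, A = {1}; then 1 ∈ A but 1 ∉ (A ∖ Y) ∩ (A ∖ C).

(⟸) Let x ∈ (A ∖ Y) ∩ (A ∖ C). Then x ∈ A and x ∉ Y, C, from which x ∈ A.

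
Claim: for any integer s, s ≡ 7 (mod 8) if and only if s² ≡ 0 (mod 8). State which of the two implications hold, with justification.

Neither direction holds.

(→) This fails: take s = 7. Then 7 ≡ 7 (mod 8), but 7² = 49 ≡ 1 (mod 8), not 0.

(←) This fails: take s = 0. Then 0² = 0 ≡ 0 (mod 8), yet 0 ≡ 0 (mod 8), not 7.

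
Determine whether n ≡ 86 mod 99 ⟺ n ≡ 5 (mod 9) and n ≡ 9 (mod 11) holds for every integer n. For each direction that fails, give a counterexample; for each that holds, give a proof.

Both directions hold; the statement is true.

(→) Suppose n ≡ 86 (mod 99); write n = 99j + 86. Since 9 ∣ 99, reducing mod 9 gives n ≡ 86 ≡ 5 (mod 9); since 11 ∣ 99, reducing mod 11 gives n ≡ 86 ≡ 9 (mod 11).

(←) Conversely, if n ≡ 5 (mod 9) and n ≡ 9 (mod 11), then by the Chinese remainder theorem n ≡ 86 (mod 99). This is exactly n ≡ 86 (mod 99).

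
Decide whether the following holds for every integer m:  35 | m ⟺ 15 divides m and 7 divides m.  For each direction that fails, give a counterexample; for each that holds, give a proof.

(→) This fails: take m = 35. Certainly 35 ∣ 35, but 15 ∤ 35.

(←) Suppose 15 ∣ m and 7 ∣ m. Any common multiple of 15 and 7 is a multiple of their lcm; here gcd(15, 7) = 1, so lcm(15, 7) = 15·7 = 105, so 105 ∣ m. Since 35 ∣ 105, it follows that 35 ∣ m.

Only the reverse direction holds.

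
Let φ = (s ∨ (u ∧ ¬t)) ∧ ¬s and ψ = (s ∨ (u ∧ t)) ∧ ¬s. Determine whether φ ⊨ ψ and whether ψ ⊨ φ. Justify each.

Forward direction. This fails. Under t = F, s = F, u = T, the left side is true but the right side is false.

Converse. This fails. Under t = T, s = F, u = T, the left side is false but the right side is true.

Neither direction holds.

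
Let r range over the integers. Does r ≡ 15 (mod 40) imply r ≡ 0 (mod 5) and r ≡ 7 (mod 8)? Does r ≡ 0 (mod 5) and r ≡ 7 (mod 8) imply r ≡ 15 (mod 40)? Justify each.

Equivalent; both directions hold.

(←) If r ≡ 0 (mod 5) and r ≡ 7 (mod 8), then by the Chinese remainder theorem r ≡ 15 (mod 40). This is exactly r ≡ 15 (mod 40).

(→) Suppose r ≡ 15 (mod 40); write r = 40j + 15. Since 5 ∣ 40, reducing mod 5 gives r ≡ 15 ≡ 0 (mod 5); since 8 ∣ 40, reducing mod 8 gives r ≡ 15 ≡ 7 (mod 8).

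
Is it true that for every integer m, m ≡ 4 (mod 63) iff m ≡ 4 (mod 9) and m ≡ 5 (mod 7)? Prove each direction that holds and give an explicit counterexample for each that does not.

[⇒] This fails: m = 4 gives 4 ≡ 4 (mod 63) but 4 ≡ 4 (mod 7), so the conjunction on the right does not hold.

[⇐] This fails: m = 40 satisfies both congruences on the right (40 ≡ 4 mod 9 and 40 ≡ 5 mod 7) yet 40 ≡ 40 (mod 63), not 4.

Both directions fail.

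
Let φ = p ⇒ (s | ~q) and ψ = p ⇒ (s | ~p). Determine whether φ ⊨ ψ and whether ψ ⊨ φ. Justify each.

The forward direction fails; the converse holds.

[⇐] Assume the antecedent. If p is true, the antecedent forces (q = F, p = T, s = T) or (q = T, p = T, s = T), and p ⇒ (s | ~q) holds there. If p is false, p ⇒ (s | ~q) reduces to true regardless of the other variables. Either way p ⇒ (s | ~q) holds.

[⇒] This fails. Under q = F, p = T, s = F, the left side is true but the right side is false.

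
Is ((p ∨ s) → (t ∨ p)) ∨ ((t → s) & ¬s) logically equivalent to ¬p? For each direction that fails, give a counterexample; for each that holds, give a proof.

Both directions fail.

[⇒] This fails. Under t = F, s = F, p = T, the left side is true but the right side is false.

[⇐] This fails. Under t = F, s = T, p = F, the left side is false but the right side is true.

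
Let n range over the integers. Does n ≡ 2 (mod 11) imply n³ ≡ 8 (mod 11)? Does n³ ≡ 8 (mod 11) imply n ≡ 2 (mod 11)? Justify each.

(→) Suppose n ≡ 2 (mod 11). Write n = 11j + 2. Then (11j + 2)³ = 1331j³ + 726j² + 132j + 8 = 11(121j³ + 66j² + 12j) + 8, so n³ ≡ 8 (mod 11).

(←) Conversely, suppose n³ ≡ 8 (mod 11). The only residue r in {0, …, 10} with r³ ≡ 8 (mod 11) is r = 2, so n ≡ 2 (mod 11).

Both directions hold; the statement is true.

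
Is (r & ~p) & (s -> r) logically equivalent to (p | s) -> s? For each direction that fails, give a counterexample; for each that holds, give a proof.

[⇐] This fails. Under s = F, p = F, r = F, the left side is false but the right side is true.

[⇒] Assume the antecedent. If s is true, (p | s) -> s reduces to true regardless of the other variables. If s is false, the antecedent forces (s = F, p = F, r = T), and (p | s) -> s holds there. Either way (p | s) -> s holds.

(⇒) holds; (⇐) fails.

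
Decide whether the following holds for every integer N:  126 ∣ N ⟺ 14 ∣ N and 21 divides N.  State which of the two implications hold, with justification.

Only the forward implication holds.

(←) This fails: take N = 42. Both 14 ∣ 42 and 21 ∣ 42, yet 42 is not a multiple of 126 (since 42 = 0·126 + 42), so 126 ∤ 42.

(→) If 126 ∣ N, write N = 126q. Since 126 = 9·14, N = 14·(9q), so 14 ∣ N; and since 126 = 6·21, N = 21·(6q), so 21 ∣ N.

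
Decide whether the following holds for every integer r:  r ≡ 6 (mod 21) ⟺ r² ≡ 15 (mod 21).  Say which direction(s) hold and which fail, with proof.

(⇐) This fails: take r = 15. Then 15² = 225 ≡ 15 (mod 21), yet 15 ≡ 15 (mod 21), not 6.

(⇒) Suppose r ≡ 6 (mod 21). Write r = 21j + 6. Then (21j + 6)² = 441j² + 252j + 36 = 21(21j² + 12j + 1) + 15, so r² ≡ 15 (mod 21).

Not equivalent: only (⇒) holds.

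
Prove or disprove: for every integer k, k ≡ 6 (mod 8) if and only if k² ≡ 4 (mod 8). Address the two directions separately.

[⇐] This fails: take k = 2. Then 2² = 4 ≡ 4 (mod 8), yet 2 ≡ 2 (mod 8), not 6.

[⇒] Suppose k ≡ 6 (mod 8). Write k = 8j + 6. Then (8j + 6)² = 64j² + 96j + 36 = 8(8j² + 12j + 4) + 4, so k² ≡ 4 (mod 8).

Only the forward direction holds.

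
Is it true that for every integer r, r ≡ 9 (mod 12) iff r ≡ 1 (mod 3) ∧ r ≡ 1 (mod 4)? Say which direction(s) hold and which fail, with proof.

Both directions fail.

(→) This fails: r = 9 gives 9 ≡ 9 (mod 12) but 9 ≡ 0 (mod 3), so the conjunction on the right does not hold.

(←) This fails: r = 1 satisfies both congruences on the right (1 ≡ 1 mod 3 and 1 ≡ 1 mod 4) yet 1 ≡ 1 (mod 12), not 9.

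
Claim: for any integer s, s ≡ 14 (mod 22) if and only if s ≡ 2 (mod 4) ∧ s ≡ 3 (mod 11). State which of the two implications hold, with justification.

(⇒) fails; (⇐) holds.

(⟹) This fails: s = 36 gives 36 ≡ 14 (mod 22) but 36 ≡ 0 (mod 4), so the conjunction on the right does not hold.

(⟸) Conversely, if s ≡ 2 (mod 4) and s ≡ 3 (mod 11), then by the Chinese remainder theorem s ≡ 14 (mod 44). Since 14 ≡ 14 (mod 22) and 22 ∣ 44, we get s ≡ 14 (mod 22).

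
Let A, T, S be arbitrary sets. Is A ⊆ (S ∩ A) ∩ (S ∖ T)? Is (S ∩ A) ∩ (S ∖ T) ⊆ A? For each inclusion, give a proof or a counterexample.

(⊇) Let x ∈ (S ∩ A) ∩ (S ∖ T). Then x ∈ A ∩ S and x ∉ T, from which x ∈ A.

(⊆) This inclusion fails. Take A = {1}, T = ∅, S = ∅; then 1 ∈ A but 1 ∉ (S ∩ A) ∩ (S ∖ T).

(⊆) fails; (⊇) holds.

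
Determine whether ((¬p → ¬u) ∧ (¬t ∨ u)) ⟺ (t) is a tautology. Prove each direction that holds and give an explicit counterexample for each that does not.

Neither direction holds.

Forward direction. This fails. Under t = F, p = F, u = F, the left side is true but the right side is false.

Converse. This fails. Under t = T, p = F, u = F, the left side is false but the right side is true.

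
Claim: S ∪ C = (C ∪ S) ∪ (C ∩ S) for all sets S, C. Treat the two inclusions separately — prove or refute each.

Both inclusions hold.

Forward inclusion. Let x ∈ S ∪ C. Then either x ∈ S and x ∉ C; or x ∈ C and x ∉ S; or x ∈ S ∩ C. In each case x ∈ (C ∪ S) ∪ (C ∩ S), so S ∪ C ⊆ (C ∪ S) ∪ (C ∩ S).

Reverse inclusion. Let x ∈ (C ∪ S) ∪ (C ∩ S). Then either x ∈ S and x ∉ C; or x ∈ C and x ∉ S; or x ∈ S ∩ C. In each case x ∈ S ∪ C, so (C ∪ S) ∪ (C ∩ S) ⊆ S ∪ C.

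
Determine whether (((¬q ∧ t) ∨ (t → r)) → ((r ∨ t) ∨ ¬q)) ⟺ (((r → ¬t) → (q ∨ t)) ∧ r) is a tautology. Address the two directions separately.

(⇒) This fails. Under r = F, q = F, t = F, the left side is true but the right side is false.

(⇐) Assume the antecedent. If r is true, the consequent reduces to true regardless of the other variables. If r is false, the antecedent cannot hold. Either way the consequent holds.

The forward direction fails; the converse holds.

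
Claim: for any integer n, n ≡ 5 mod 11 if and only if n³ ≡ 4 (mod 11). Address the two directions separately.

(⇒) Suppose n ≡ 5 mod 11. Write n = 11j + 5. Then (11j + 5)³ = 1331j³ + 1815j² + 825j + 125 = 11(121j³ + 165j² + 75j + 11) + 4, so n³ ≡ 4 (mod 11).

(⇐) For the converse, argue contrapositively. If n ≢ 5 (mod 11), then n is congruent to one of 0, 1, 2, 3, 4, 6, 7, 8, 9, 10 modulo 11, and these give n³ ≡ 0, 1, 8, 5, 9, 7, 2, 6, 3, 10 respectively — never 4.

The biconditional holds.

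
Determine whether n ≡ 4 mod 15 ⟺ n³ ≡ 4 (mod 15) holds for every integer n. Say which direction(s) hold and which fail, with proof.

(→) Suppose n ≡ 4 mod 15. Write n = 15j + 4. Then (15j + 4)³ = 3375j³ + 2700j² + 720j + 64 = 15(225j³ + 180j² + 48j + 4) + 4, so n³ ≡ 4 (mod 15).

(←) Conversely, suppose n³ ≡ 4 (mod 15). The only residue r in {0, …, 14} with r³ ≡ 4 (mod 15) is r = 4, so n ≡ 4 (mod 15).

Equivalent; both directions hold.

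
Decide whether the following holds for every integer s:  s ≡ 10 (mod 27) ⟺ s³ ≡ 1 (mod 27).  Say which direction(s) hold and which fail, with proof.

Only the forward direction holds.

(→) Suppose s ≡ 10 (mod 27). Write s = 27j + 10. Then (27j + 10)³ = 19683j³ + 21870j² + 8100j + 1000 = 27(729j³ + 810j² + 300j + 37) + 1, so s³ ≡ 1 (mod 27).

(←) This fails: take s = 1. Then 1³ = 1 ≡ 1 (mod 27), yet 1 ≡ 1 (mod 27), not 10.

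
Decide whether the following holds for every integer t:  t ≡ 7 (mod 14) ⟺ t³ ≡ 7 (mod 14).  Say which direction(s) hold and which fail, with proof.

The biconditional holds.

[⇐] Suppose t³ ≡ 7 (mod 14). The only residue r in {0, …, 13} with r³ ≡ 7 (mod 14) is r = 7, so t ≡ 7 (mod 14).

[⇒] Suppose t ≡ 7 (mod 14). Write t = 14j + 7. Then (14j + 7)³ = 2744j³ + 4116j² + 2058j + 343 = 14(196j³ + 294j² + 147j + 24) + 7, so t³ ≡ 7 (mod 14).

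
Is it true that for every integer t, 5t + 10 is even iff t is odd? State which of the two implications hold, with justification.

Neither implication holds.

(→) This fails: t = 2 gives 5t + 10 = 20, which is even, but 2 is even, not odd.

(←) This also fails: t = 3 is odd, but 5t + 10 = 25 is odd, not even.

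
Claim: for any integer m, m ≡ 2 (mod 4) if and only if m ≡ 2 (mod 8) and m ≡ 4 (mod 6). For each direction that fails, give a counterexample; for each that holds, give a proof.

The forward direction fails; the converse holds.

[⇒] This fails: m = 2 gives 2 ≡ 2 (mod 4) but 2 ≡ 2 (mod 6), so the conjunction on the right does not hold.

[⇐] Conversely, if m ≡ 2 (mod 8) and m ≡ 4 (mod 6), then by the Chinese remainder theorem m ≡ 10 (mod 24). Since 10 ≡ 2 (mod 4) and 4 ∣ 24, we get m ≡ 2 (mod 4).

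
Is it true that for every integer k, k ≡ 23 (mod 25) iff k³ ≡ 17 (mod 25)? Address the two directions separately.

The biconditional holds.

(→) Suppose k ≡ 23 (mod 25). Write k = 25j + 23. Then (25j + 23)³ = 15625j³ + 43125j² + 39675j + 12167 = 25(625j³ + 1725j² + 1587j + 486) + 17, so k³ ≡ 17 (mod 25).

(←) Conversely, suppose k³ ≡ 17 (mod 25). The only residue r in {0, …, 24} with r³ ≡ 17 (mod 25) is r = 23, so k ≡ 23 (mod 25).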